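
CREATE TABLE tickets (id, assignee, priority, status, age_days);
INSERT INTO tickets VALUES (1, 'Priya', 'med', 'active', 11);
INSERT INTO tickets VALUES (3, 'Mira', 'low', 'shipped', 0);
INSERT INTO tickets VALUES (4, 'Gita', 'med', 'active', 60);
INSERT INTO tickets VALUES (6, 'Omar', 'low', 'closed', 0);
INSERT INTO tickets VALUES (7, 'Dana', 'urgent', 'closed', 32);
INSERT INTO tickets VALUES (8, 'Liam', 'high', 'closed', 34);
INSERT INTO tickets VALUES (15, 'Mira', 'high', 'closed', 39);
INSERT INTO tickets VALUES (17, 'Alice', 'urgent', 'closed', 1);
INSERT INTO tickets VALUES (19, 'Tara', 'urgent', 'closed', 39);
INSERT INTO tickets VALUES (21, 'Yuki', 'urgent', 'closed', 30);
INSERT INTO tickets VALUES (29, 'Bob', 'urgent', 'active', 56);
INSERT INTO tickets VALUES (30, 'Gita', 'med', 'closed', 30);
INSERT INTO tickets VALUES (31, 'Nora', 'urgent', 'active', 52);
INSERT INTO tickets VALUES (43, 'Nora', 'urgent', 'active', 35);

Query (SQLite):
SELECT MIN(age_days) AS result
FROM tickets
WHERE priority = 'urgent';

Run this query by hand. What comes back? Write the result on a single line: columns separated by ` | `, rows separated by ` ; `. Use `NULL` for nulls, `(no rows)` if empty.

1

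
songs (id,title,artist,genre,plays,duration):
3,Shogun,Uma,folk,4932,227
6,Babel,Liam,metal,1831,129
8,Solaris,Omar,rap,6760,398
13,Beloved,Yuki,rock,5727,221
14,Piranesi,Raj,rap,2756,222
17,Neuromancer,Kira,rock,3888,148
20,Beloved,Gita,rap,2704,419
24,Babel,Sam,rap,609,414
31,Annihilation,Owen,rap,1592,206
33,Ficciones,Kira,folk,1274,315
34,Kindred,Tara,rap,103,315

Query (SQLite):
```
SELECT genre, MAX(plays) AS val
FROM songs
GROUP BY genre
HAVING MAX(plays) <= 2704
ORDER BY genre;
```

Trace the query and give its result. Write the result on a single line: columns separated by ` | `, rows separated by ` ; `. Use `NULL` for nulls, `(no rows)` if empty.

metal | 1831

Partition songs by genre; compute MAX(plays) within each group.
HAVING: keep groups where MAX(plays) <= 2704.
  folk: ids {3, 33} → MAX(plays)=4932
  metal: ids {6} → MAX(plays)=1831
  rap: ids {8, 14, 20, 24, 31, 34} → MAX(plays)=6760
  rock: ids {13, 17} → MAX(plays)=5727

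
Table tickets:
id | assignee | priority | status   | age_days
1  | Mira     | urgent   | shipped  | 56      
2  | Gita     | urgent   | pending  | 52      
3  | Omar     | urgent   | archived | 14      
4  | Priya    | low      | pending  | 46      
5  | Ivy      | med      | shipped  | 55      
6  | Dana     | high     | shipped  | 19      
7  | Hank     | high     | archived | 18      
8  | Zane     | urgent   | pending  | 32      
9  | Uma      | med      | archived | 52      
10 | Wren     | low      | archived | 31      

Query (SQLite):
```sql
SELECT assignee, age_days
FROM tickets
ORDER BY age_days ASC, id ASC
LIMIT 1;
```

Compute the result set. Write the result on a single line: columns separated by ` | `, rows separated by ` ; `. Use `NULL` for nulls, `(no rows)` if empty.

Sort by age_days asc, tiebreak id asc: (14, id=3), (18, id=7), (19, id=6), (31, id=10) …. Take first 1.

Omar | 14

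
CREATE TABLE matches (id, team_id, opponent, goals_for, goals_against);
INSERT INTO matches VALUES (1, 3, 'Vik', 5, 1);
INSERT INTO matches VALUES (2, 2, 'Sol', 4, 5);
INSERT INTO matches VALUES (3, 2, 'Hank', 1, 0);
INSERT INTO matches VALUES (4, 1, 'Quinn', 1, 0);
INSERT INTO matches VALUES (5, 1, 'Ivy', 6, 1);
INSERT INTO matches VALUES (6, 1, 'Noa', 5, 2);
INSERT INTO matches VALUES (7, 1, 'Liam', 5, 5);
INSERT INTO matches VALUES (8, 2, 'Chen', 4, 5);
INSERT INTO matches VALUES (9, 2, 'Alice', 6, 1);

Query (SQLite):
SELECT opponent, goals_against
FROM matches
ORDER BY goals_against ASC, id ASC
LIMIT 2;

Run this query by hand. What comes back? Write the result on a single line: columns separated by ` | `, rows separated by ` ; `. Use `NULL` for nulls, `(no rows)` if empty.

Sort by goals_against asc, tiebreak id asc: (0, id=3), (0, id=4), (1, id=1), (1, id=5), (1, id=9) …. Take first 2.

Hank | 0 ; Quinn | 0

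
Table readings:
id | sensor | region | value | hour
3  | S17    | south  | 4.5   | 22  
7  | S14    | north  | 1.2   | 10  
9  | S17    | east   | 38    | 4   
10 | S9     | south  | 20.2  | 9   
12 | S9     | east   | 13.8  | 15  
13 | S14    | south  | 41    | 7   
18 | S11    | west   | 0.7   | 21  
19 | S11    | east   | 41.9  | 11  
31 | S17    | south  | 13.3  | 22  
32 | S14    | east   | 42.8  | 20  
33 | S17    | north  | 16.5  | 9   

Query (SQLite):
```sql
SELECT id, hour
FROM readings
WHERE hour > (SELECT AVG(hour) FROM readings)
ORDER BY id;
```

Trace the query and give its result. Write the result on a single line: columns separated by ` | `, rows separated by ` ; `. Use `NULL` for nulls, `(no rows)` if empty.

3 | 22 ; 12 | 15 ; 18 | 21 ; 31 | 22 ; 32 | 20

Scalar subquery: AVG(hour) over all readings rows = 13.636364 (≈; comparison uses full precision).
Keep rows where hour > that value.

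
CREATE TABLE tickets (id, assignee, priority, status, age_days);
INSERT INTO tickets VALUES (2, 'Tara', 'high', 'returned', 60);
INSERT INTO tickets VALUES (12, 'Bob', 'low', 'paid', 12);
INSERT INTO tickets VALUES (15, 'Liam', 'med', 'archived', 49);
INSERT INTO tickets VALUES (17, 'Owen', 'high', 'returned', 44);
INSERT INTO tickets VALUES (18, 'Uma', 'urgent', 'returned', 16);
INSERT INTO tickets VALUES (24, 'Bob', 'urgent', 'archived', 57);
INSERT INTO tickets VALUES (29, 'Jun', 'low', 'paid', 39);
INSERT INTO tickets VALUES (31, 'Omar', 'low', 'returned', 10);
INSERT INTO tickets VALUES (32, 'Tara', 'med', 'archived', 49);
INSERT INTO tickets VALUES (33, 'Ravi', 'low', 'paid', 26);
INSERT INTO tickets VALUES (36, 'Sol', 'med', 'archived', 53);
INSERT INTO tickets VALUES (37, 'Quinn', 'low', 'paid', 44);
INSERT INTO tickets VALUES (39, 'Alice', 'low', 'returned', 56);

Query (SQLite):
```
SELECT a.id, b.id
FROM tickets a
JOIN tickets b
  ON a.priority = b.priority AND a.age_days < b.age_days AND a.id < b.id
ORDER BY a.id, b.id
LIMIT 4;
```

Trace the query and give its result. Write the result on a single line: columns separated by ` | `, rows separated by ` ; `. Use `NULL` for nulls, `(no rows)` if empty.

12 | 29 ; 12 | 33 ; 12 | 37 ; 12 | 39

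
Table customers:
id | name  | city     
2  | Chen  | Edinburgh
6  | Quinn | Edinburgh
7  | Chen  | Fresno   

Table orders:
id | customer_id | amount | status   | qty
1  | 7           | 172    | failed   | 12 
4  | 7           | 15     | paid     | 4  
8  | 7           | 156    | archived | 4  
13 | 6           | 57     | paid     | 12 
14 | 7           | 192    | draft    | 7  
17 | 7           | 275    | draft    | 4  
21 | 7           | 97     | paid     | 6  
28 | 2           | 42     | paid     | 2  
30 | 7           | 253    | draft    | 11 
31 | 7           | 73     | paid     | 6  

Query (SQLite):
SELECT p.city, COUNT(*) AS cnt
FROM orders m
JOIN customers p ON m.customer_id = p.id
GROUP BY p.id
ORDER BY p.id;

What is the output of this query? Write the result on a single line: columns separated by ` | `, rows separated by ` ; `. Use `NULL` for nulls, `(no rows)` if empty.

Edinburgh | 1 ; Edinburgh | 1 ; Fresno | 8

Join each orders row to its customers via customer_id.
Group joined rows by customers.id; compute COUNT(*) per group.
  2: ids {28} → COUNT(*)=1
  6: ids {13} → COUNT(*)=1
  7: ids {1, 4, 8, 14, 17, 21, 30, 31} → COUNT(*)=8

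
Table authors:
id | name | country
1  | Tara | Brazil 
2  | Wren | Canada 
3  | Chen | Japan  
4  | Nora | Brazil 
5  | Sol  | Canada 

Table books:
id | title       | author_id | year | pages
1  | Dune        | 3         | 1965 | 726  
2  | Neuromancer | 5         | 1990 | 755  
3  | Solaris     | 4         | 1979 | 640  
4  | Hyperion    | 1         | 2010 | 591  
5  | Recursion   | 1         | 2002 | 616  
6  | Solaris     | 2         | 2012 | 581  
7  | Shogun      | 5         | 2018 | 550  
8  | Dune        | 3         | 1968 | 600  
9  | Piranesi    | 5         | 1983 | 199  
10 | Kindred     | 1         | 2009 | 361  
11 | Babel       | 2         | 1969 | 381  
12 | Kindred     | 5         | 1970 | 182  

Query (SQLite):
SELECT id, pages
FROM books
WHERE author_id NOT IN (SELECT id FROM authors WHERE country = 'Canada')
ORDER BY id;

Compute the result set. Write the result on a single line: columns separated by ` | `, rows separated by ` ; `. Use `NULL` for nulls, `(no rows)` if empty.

1 | 726 ; 3 | 640 ; 4 | 591 ; 5 | 616 ; 8 | 600 ; 10 | 361

Inner query: authors.id where country = 'Canada'.
Outer: keep books rows whose author_id is not in that set.
Inner query → {2, 5}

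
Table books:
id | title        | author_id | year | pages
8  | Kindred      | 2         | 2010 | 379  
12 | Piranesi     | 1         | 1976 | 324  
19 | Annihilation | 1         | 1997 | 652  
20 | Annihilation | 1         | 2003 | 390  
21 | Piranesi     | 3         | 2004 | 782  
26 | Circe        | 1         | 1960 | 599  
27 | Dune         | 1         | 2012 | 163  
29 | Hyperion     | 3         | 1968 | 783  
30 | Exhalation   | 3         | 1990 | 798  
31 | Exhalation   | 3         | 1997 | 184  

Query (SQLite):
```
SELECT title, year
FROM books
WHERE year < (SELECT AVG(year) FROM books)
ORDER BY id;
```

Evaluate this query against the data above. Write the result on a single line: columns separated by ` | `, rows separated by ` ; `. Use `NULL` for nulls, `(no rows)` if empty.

Piranesi | 1976 ; Circe | 1960 ; Hyperion | 1968 ; Exhalation | 1990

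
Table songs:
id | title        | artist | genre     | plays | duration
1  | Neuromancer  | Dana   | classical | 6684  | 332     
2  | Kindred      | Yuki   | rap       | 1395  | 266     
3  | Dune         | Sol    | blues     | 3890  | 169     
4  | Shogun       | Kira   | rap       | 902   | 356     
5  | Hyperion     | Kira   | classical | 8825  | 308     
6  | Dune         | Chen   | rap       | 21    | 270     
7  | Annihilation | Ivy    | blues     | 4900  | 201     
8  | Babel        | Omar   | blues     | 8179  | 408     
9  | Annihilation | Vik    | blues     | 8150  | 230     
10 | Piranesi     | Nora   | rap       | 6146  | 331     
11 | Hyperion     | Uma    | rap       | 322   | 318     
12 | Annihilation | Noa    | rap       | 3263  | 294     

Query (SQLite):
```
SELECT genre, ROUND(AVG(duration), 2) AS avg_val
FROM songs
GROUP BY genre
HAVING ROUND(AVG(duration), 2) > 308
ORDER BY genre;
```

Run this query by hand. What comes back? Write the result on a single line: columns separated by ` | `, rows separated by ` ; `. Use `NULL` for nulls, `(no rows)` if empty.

Partition songs by genre; compute ROUND(AVG(duration), 2) within each group.
HAVING: keep groups where ROUND(AVG(duration), 2) > 308.
  blues: ids {3, 7, 8, 9} → ROUND(AVG(duration), 2)=252
  classical: ids {1, 5} → ROUND(AVG(duration), 2)=320
  rap: ids {2, 4, 6, 10, 11, 12} → ROUND(AVG(duration), 2)=305.83

classical | 320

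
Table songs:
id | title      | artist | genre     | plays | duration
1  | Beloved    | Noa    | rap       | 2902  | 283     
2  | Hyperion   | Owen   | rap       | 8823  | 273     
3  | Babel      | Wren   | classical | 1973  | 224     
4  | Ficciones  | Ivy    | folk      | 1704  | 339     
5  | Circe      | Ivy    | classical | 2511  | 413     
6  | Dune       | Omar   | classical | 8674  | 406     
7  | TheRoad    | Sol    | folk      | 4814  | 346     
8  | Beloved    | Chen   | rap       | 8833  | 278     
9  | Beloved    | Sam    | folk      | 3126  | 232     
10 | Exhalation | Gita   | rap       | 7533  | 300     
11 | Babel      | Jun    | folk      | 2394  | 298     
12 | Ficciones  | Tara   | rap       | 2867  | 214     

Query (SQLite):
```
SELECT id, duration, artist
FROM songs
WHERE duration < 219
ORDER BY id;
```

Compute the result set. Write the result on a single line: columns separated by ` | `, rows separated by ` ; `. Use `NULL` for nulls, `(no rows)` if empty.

12 | 214 | Tara

duration < 219: ids {12}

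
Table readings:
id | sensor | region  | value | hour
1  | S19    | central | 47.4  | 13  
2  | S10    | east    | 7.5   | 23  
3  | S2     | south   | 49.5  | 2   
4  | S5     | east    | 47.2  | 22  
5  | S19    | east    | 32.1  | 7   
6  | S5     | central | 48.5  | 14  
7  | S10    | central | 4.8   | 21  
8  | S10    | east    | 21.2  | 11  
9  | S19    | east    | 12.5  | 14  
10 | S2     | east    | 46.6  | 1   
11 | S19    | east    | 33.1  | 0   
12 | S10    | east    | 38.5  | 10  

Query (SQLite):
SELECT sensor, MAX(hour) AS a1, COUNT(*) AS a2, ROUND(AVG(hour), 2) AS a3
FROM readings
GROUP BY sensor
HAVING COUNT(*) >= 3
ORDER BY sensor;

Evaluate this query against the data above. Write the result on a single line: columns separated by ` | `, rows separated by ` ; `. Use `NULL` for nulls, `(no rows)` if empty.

S10 | 23 | 4 | 16.25 ; S19 | 14 | 4 | 8.5

Group readings by sensor.
Per group compute: MAX(hour), COUNT(*), ROUND(AVG(hour), 2).
HAVING: drop groups with fewer than 3 rows.
  S10: ids {2, 7, 8, 12} → MAX(hour)=23, COUNT(*)=4, ROUND(AVG(hour), 2)=16.25
  S19: ids {1, 5, 9, 11} → MAX(hour)=14, COUNT(*)=4, ROUND(AVG(hour), 2)=8.5
  S2: ids {3, 10} → MAX(hour)=2, COUNT(*)=2, ROUND(AVG(hour), 2)=1.5
  S5: ids {4, 6} → MAX(hour)=22, COUNT(*)=2, ROUND(AVG(hour), 2)=18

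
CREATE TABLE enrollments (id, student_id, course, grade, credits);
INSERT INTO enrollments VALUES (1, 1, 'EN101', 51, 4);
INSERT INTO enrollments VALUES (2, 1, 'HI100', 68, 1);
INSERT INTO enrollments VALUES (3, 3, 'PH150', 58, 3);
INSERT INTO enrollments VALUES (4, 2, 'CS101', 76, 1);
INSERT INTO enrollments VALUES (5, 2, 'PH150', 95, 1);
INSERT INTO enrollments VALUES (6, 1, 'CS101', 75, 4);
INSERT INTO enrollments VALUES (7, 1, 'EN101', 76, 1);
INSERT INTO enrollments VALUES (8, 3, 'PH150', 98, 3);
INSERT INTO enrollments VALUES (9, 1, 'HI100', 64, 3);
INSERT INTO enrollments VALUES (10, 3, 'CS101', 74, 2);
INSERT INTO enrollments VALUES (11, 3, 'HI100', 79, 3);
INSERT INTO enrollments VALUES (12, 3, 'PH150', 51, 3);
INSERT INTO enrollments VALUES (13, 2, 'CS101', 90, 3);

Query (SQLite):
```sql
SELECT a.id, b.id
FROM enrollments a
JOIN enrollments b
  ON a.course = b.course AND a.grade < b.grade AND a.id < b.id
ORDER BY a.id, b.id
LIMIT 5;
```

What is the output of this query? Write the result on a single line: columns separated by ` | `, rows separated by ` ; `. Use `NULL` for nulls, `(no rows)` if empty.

1 | 7 ; 2 | 11 ; 3 | 5 ; 3 | 8 ; 4 | 13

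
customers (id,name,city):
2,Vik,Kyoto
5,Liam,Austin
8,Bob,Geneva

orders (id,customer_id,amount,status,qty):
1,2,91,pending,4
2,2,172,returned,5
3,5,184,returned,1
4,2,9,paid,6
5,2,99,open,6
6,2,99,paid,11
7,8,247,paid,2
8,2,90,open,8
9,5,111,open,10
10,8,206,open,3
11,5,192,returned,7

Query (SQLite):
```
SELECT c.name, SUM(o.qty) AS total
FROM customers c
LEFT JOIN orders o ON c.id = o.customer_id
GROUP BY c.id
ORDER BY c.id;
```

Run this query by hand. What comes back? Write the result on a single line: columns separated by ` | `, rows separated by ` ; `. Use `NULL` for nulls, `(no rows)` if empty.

Vik | 40 ; Liam | 18 ; Bob | 5

LEFT JOIN keeps every customers row; unmatched ones get NULL for orders columns.
Group by customers.id and compute SUM(o.qty). SUM over an all-NULL group is NULL.
  2: ids {1, 2, 4, 5, 6, 8} → SUM(o.qty)=40
  5: ids {3, 9, 11} → SUM(o.qty)=18
  8: ids {7, 10} → SUM(o.qty)=5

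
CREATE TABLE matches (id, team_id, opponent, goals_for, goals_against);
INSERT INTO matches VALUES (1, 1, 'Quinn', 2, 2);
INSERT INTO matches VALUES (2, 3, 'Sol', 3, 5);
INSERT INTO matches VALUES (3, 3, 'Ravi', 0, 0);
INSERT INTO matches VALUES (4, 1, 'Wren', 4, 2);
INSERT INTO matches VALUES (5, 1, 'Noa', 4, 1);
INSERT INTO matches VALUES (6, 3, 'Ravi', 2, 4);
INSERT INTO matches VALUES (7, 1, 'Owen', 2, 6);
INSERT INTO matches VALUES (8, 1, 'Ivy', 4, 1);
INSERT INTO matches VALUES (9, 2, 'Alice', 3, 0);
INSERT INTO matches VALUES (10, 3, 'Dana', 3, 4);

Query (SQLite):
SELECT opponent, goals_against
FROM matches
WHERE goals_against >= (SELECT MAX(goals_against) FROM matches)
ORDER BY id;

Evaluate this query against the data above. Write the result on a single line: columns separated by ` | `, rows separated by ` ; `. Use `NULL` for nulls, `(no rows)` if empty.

Scalar subquery: MAX(goals_against) over all matches rows = 6.
Keep rows where goals_against >= that value.

Owen | 6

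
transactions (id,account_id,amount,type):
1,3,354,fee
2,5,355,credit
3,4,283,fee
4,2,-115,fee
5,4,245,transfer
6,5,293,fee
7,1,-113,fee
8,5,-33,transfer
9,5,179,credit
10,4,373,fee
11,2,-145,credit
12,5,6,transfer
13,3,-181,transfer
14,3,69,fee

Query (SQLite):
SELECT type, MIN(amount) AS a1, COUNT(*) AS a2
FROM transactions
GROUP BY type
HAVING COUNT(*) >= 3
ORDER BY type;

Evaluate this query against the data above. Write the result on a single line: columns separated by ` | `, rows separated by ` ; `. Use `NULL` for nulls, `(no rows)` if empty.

Group transactions by type.
Per group compute: MIN(amount), COUNT(*).
HAVING: drop groups with fewer than 3 rows.
  credit: ids {2, 9, 11} → MIN(amount)=-145, COUNT(*)=3
  fee: ids {1, 3, 4, 6, 7, 10, 14} → MIN(amount)=-115, COUNT(*)=7
  transfer: ids {5, 8, 12, 13} → MIN(amount)=-181, COUNT(*)=4

credit | -145 | 3 ; fee | -115 | 7 ; transfer | -181 | 4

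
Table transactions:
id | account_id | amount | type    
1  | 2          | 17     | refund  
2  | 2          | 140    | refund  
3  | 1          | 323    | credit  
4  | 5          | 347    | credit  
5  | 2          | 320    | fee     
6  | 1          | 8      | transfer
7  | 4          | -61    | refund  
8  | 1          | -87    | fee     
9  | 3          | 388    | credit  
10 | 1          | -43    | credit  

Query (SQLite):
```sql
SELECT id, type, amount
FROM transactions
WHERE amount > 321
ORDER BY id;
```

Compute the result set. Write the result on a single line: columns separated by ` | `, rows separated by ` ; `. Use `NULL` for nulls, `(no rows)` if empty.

3 | credit | 323 ; 4 | credit | 347 ; 9 | credit | 388

amount > 321: ids {3, 4, 9}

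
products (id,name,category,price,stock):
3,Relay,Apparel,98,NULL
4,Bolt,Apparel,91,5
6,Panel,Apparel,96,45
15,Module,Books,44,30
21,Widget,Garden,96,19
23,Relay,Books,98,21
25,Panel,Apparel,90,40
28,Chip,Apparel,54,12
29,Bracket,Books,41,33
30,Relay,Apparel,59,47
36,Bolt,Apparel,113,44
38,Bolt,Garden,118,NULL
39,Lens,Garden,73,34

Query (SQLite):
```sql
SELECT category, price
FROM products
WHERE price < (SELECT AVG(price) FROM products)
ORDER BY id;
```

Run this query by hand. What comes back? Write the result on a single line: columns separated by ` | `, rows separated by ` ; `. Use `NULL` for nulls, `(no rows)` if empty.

Books | 44 ; Apparel | 54 ; Books | 41 ; Apparel | 59 ; Garden | 73

Scalar subquery: AVG(price) over all products rows = 82.384615 (≈; comparison uses full precision).
Keep rows where price < that value.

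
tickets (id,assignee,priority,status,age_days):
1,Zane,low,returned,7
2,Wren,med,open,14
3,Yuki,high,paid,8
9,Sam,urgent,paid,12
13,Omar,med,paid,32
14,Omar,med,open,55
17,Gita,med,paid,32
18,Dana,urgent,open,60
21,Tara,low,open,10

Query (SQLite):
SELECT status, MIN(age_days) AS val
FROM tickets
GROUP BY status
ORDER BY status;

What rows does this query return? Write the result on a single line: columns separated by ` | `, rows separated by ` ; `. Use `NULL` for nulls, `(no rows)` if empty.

Partition tickets by status; compute MIN(age_days) within each group.
  open: ids {2, 14, 18, 21} → MIN(age_days)=10
  paid: ids {3, 9, 13, 17} → MIN(age_days)=8
  returned: ids {1} → MIN(age_days)=7

open | 10 ; paid | 8 ; returned | 7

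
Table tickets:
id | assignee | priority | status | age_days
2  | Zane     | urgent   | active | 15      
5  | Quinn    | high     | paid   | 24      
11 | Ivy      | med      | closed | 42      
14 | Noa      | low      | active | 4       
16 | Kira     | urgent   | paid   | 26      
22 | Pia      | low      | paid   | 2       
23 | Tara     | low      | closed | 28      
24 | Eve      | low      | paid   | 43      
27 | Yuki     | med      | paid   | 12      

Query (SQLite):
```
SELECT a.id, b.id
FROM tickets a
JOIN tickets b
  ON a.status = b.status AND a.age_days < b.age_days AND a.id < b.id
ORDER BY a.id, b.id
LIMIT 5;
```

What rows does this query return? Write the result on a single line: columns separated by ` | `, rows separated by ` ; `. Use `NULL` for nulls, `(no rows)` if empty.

Pairs (a,b) with same status, a.age_days < b.age_days, a.id < b.id.
status groups: active:{2,14} closed:{11,23} paid:{5,16,22,24,27}
Ordered by (a.id, b.id); first 5.

5 | 16 ; 5 | 24 ; 16 | 24 ; 22 | 24 ; 22 | 27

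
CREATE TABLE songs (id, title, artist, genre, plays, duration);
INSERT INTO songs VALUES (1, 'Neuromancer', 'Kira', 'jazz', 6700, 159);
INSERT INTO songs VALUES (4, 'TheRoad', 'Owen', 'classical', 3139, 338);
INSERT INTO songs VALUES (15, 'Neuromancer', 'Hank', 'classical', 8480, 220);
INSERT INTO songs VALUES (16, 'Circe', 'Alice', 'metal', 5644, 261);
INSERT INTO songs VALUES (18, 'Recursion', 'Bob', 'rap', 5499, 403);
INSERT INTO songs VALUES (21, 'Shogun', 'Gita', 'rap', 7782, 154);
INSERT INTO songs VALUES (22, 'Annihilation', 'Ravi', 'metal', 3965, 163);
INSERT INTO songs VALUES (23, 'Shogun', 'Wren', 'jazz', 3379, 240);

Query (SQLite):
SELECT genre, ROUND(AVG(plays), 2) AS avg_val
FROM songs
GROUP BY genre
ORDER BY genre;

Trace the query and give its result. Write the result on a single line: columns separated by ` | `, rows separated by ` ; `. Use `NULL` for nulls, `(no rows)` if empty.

Partition songs by genre; compute ROUND(AVG(plays), 2) within each group.
  classical: ids {4, 15} → ROUND(AVG(plays), 2)=5809.5
  jazz: ids {1, 23} → ROUND(AVG(plays), 2)=5039.5
  metal: ids {16, 22} → ROUND(AVG(plays), 2)=4804.5
  rap: ids {18, 21} → ROUND(AVG(plays), 2)=6640.5

classical | 5809.5 ; jazz | 5039.5 ; metal | 4804.5 ; rap | 6640.5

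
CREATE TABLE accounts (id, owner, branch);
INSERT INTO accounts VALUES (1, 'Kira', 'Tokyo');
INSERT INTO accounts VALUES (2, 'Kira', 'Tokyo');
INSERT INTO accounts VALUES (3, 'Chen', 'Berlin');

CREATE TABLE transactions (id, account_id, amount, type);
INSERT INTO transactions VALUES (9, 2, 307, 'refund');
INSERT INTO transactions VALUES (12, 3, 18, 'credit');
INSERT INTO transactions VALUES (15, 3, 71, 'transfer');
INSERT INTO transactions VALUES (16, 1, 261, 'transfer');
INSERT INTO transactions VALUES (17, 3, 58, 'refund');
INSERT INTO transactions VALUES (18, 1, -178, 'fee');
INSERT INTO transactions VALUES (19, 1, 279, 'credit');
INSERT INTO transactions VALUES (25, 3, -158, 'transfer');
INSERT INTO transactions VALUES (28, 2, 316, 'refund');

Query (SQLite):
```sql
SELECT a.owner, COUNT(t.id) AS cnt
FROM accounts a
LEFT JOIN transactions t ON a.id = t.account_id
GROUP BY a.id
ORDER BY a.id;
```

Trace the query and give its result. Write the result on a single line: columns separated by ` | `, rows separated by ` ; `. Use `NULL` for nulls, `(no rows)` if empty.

LEFT JOIN keeps every accounts row; unmatched ones get NULL for transactions columns.
Group by accounts.id and compute COUNT(t.id). COUNT(col) of an all-NULL group is 0.
  1: ids {16, 18, 19} → COUNT(t.id)=3
  2: ids {9, 28} → COUNT(t.id)=2
  3: ids {12, 15, 17, 25} → COUNT(t.id)=4

Kira | 3 ; Kira | 2 ; Chen | 4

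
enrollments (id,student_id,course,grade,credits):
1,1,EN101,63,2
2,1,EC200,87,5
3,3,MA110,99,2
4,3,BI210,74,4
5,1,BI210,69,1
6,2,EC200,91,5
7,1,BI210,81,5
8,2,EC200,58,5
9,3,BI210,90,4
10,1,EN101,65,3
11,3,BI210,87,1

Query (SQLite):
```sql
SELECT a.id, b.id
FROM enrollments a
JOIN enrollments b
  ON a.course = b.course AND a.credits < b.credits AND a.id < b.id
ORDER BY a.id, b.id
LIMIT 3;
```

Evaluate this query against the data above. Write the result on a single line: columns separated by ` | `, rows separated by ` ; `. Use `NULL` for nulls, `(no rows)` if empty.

Pairs (a,b) with same course, a.credits < b.credits, a.id < b.id.
course groups: BI210:{4,5,7,9,11} EC200:{2,6,8} EN101:{1,10} MA110:{3}
Ordered by (a.id, b.id); first 3.

1 | 10 ; 4 | 7 ; 5 | 7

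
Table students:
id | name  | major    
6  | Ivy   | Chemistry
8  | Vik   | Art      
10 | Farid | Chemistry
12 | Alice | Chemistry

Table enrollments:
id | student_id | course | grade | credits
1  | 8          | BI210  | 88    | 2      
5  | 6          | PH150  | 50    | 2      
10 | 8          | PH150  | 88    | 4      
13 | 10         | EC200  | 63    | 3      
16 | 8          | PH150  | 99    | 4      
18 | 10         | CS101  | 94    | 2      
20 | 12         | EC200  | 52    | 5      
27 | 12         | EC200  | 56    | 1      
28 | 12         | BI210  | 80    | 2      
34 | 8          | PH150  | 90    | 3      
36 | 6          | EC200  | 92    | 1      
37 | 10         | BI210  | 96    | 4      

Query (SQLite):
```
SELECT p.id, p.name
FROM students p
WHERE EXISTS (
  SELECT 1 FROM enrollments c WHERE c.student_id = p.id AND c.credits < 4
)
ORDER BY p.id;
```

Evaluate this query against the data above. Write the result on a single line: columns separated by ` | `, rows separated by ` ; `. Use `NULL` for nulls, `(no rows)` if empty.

For each students row, check whether any enrollments with matching student_id has credits < 4.
Keep rows where that is true.

6 | Ivy ; 8 | Vik ; 10 | Farid ; 12 | Alice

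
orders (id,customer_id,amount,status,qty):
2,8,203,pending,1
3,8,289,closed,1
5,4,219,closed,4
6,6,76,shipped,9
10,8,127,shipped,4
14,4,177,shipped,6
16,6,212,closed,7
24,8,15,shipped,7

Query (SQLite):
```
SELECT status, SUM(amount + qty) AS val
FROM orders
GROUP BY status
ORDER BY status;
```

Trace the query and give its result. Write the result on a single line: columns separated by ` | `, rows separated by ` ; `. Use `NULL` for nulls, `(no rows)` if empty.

For each row compute amount + qty.
Group by status; take SUM of the expression per group.
  closed: ids {3, 5, 16} → SUM(amount + qty)=732
  pending: ids {2} → SUM(amount + qty)=204
  shipped: ids {6, 10, 14, 24} → SUM(amount + qty)=421

closed | 732 ; pending | 204 ; shipped | 421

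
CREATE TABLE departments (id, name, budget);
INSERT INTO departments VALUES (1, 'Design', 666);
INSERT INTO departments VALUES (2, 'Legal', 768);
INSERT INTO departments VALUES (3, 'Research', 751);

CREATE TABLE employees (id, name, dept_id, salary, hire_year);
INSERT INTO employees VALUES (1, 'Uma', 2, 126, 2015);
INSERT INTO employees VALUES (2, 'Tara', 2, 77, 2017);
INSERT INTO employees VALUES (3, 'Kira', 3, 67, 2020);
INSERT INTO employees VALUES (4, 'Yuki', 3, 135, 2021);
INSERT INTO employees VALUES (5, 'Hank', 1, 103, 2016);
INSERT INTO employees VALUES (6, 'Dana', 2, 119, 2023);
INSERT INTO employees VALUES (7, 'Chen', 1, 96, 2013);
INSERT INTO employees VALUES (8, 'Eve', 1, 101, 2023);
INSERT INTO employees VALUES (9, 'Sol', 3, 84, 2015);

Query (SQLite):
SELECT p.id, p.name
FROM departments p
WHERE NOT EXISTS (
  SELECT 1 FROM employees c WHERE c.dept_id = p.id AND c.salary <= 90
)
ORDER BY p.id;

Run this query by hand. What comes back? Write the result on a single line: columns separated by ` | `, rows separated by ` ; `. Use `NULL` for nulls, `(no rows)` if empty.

1 | Design

For each departments row, check whether any employees with matching dept_id has salary <= 90.
Keep rows where that is false.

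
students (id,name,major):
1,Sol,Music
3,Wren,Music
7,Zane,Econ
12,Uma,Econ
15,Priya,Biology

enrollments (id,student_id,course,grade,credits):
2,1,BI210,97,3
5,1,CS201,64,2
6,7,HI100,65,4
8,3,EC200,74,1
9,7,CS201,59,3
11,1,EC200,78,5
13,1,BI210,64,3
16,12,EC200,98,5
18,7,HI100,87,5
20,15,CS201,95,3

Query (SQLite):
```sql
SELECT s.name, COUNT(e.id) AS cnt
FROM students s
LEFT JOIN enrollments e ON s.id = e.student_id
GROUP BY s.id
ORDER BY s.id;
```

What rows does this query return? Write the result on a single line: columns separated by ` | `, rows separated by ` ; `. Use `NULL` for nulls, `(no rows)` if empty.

Sol | 4 ; Wren | 1 ; Zane | 3 ; Uma | 1 ; Priya | 1

LEFT JOIN keeps every students row; unmatched ones get NULL for enrollments columns.
Group by students.id and compute COUNT(e.id). COUNT(col) of an all-NULL group is 0.
  1: ids {2, 5, 11, 13} → COUNT(e.id)=4
  3: ids {8} → COUNT(e.id)=1
  7: ids {6, 9, 18} → COUNT(e.id)=3
  12: ids {16} → COUNT(e.id)=1
  15: ids {20} → COUNT(e.id)=1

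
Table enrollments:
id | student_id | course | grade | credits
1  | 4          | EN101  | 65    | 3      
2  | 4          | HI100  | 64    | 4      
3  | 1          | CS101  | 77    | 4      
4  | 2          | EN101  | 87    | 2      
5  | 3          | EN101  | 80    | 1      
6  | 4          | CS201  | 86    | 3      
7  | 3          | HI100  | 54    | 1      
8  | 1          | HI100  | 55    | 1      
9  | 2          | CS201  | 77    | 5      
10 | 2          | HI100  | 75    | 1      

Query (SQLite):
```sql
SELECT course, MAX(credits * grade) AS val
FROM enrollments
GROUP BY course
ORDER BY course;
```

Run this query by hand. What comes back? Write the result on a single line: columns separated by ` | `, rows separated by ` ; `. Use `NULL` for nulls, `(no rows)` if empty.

For each row compute credits * grade.
Group by course; take MAX of the expression per group.
  CS101: ids {3} → MAX(credits * grade)=308
  CS201: ids {6, 9} → MAX(credits * grade)=385
  EN101: ids {1, 4, 5} → MAX(credits * grade)=195
  HI100: ids {2, 7, 8, 10} → MAX(credits * grade)=256

CS101 | 308 ; CS201 | 385 ; EN101 | 195 ; HI100 | 256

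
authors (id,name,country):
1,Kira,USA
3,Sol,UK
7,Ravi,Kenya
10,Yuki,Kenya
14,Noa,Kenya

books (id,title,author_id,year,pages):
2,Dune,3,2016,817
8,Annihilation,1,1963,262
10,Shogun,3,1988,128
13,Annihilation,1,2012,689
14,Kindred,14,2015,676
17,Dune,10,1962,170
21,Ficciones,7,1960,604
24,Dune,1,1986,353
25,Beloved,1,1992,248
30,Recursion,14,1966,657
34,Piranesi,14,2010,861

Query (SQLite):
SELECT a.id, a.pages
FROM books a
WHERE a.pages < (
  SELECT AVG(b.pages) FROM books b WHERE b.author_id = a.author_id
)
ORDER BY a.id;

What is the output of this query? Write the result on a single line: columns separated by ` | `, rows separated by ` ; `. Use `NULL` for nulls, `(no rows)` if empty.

For each books row a, compute AVG(pages) over rows sharing a.author_id.
Keep row a if a.pages < that per-group AVG.
  author_id=1: AVG(pages) = 388.0
  author_id=3: AVG(pages) = 472.5
  author_id=7: AVG(pages) = 604.0
  author_id=10: AVG(pages) = 170.0
  author_id=14: AVG(pages) = 731.333333

8 | 262 ; 10 | 128 ; 14 | 676 ; 24 | 353 ; 25 | 248 ; 30 | 657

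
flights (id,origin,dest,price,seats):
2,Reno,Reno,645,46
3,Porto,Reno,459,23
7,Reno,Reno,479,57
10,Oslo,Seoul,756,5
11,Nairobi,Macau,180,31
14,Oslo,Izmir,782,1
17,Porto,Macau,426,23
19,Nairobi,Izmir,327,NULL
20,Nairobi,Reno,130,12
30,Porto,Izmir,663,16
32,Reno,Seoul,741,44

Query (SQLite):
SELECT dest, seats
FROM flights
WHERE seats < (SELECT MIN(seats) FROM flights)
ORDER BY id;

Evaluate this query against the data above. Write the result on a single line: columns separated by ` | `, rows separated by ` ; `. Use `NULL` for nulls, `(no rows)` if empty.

(no rows)

Scalar subquery: MIN(seats) over all flights rows = 1.
Keep rows where seats < that value.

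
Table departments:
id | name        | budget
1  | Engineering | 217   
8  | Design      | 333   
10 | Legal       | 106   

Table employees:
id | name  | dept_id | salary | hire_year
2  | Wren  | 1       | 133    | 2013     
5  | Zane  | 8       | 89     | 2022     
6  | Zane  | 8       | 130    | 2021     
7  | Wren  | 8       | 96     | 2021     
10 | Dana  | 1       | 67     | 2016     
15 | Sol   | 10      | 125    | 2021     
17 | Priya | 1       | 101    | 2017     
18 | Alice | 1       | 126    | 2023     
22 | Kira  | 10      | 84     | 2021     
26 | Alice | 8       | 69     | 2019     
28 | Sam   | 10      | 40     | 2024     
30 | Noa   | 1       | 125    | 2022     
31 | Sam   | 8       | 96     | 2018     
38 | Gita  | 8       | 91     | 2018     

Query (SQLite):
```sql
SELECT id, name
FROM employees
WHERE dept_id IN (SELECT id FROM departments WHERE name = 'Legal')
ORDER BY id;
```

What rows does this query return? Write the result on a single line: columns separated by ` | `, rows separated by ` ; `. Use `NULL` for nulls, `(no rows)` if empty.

15 | Sol ; 22 | Kira ; 28 | Sam

Inner query: departments.id where name = 'Legal'.
Outer: keep employees rows whose dept_id is in that set.
Inner query → {10}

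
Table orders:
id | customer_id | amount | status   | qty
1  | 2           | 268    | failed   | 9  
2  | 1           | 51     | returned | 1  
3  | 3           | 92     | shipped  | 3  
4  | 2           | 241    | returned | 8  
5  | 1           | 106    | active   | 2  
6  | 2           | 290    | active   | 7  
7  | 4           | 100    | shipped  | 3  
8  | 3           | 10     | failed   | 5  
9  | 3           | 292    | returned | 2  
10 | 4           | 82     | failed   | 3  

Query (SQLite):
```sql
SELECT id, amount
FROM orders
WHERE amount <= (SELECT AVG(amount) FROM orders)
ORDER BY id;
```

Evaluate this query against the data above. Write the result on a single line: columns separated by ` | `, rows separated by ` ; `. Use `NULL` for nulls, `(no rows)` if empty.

Scalar subquery: AVG(amount) over all orders rows = 153.2.
Keep rows where amount <= that value.

2 | 51 ; 3 | 92 ; 5 | 106 ; 7 | 100 ; 8 | 10 ; 10 | 82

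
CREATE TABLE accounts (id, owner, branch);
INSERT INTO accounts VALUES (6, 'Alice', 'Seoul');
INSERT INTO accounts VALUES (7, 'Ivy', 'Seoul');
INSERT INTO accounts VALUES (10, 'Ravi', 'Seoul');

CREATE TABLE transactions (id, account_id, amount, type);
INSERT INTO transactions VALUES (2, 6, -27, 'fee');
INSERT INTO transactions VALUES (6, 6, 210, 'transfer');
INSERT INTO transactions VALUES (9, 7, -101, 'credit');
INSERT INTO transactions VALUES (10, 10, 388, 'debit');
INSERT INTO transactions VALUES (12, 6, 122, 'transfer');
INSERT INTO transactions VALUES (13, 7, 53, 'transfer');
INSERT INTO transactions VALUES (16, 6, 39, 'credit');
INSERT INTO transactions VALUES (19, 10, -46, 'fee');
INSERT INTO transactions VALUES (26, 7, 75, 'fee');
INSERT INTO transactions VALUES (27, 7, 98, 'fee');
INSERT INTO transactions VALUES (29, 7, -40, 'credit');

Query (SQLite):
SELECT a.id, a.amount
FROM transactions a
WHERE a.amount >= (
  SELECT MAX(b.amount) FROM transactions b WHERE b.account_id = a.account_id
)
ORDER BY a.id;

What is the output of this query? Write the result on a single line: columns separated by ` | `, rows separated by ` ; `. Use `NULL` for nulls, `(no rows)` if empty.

6 | 210 ; 10 | 388 ; 27 | 98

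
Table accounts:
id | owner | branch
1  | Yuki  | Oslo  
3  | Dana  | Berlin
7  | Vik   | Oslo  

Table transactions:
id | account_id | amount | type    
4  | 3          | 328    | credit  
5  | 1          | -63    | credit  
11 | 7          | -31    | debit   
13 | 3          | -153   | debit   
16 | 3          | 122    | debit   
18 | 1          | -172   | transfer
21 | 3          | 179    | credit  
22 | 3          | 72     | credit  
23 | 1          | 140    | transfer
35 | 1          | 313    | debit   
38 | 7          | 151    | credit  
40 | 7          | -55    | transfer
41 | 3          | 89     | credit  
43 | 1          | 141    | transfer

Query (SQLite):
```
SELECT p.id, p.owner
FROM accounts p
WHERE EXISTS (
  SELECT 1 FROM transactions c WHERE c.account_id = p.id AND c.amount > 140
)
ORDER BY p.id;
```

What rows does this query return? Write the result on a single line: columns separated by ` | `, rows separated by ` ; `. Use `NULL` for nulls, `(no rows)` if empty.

1 | Yuki ; 3 | Dana ; 7 | Vik

For each accounts row, check whether any transactions with matching account_id has amount > 140.
Keep rows where that is true.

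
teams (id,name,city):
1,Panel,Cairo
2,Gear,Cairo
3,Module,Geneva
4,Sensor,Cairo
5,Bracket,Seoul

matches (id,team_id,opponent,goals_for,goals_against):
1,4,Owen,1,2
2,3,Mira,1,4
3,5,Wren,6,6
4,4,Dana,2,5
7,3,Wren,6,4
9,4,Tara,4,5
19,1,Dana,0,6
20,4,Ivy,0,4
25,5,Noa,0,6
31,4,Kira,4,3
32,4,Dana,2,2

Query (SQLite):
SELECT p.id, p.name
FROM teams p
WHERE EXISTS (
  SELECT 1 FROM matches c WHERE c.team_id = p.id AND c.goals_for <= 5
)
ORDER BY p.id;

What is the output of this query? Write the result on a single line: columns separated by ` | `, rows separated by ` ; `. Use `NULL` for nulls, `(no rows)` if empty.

1 | Panel ; 3 | Module ; 4 | Sensor ; 5 | Bracket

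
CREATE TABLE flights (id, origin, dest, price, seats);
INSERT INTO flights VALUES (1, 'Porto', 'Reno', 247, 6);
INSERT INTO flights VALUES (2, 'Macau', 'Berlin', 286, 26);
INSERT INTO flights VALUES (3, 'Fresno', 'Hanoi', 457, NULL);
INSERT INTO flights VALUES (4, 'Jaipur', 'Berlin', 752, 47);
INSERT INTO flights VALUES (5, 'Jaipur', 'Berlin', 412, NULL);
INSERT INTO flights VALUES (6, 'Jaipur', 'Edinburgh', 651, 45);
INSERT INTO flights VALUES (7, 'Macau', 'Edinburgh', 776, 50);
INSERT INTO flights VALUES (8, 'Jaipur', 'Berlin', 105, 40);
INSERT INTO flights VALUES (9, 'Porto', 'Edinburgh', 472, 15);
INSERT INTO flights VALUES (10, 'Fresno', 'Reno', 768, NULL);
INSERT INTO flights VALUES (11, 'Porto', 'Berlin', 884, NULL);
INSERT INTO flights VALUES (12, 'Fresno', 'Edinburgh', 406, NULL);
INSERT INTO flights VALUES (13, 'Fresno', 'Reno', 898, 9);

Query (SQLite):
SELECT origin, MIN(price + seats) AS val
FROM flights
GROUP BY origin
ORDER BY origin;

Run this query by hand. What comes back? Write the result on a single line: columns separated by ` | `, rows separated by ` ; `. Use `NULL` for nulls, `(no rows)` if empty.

For each row compute price + seats.
Group by origin; take MIN of the expression per group.
  Fresno: ids {3, 10, 12, 13} → MIN(price + seats)=907
  Jaipur: ids {4, 5, 6, 8} → MIN(price + seats)=145
  Macau: ids {2, 7} → MIN(price + seats)=312
  Porto: ids {1, 9, 11} → MIN(price + seats)=253

Fresno | 907 ; Jaipur | 145 ; Macau | 312 ; Porto | 253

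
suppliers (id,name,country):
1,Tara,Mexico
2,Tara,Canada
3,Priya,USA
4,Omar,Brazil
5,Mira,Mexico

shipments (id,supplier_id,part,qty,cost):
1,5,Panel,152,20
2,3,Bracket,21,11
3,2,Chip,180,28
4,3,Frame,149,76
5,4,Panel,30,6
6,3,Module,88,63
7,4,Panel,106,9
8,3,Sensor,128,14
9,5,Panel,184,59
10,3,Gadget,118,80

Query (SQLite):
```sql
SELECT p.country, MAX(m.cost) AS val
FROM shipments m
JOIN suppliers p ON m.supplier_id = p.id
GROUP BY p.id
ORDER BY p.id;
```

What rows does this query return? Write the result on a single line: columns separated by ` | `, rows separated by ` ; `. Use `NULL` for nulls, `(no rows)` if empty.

Canada | 28 ; USA | 80 ; Brazil | 9 ; Mexico | 59

Join each shipments row to its suppliers via supplier_id.
Group joined rows by suppliers.id; compute MAX(m.cost) per group.
  2: ids {3} → MAX(m.cost)=28
  3: ids {2, 4, 6, 8, 10} → MAX(m.cost)=80
  4: ids {5, 7} → MAX(m.cost)=9
  5: ids {1, 9} → MAX(m.cost)=59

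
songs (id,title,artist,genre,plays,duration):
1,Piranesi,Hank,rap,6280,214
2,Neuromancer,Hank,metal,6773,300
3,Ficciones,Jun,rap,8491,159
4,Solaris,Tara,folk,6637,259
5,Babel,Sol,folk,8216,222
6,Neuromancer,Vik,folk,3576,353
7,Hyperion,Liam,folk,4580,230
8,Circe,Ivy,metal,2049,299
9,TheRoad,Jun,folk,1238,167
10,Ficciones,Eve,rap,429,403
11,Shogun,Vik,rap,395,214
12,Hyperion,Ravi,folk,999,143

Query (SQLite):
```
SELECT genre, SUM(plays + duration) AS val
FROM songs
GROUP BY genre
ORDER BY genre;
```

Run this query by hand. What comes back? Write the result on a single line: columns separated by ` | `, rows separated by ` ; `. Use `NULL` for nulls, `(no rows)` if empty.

folk | 26620 ; metal | 9421 ; rap | 16585

For each row compute plays + duration.
Group by genre; take SUM of the expression per group.
  folk: ids {4, 5, 6, 7, 9, 12} → SUM(plays + duration)=26620
  metal: ids {2, 8} → SUM(plays + duration)=9421
  rap: ids {1, 3, 10, 11} → SUM(plays + duration)=16585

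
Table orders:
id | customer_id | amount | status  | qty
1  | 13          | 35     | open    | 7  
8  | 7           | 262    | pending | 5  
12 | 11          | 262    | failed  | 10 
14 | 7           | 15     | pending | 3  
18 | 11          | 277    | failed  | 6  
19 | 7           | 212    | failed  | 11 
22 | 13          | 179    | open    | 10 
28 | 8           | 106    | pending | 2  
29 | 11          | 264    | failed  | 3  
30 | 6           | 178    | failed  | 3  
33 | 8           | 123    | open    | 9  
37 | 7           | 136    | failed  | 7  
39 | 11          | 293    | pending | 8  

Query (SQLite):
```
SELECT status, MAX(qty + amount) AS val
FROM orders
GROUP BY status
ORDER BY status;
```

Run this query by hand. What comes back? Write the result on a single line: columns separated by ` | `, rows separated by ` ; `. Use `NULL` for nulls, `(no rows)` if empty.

failed | 283 ; open | 189 ; pending | 301

For each row compute qty + amount.
Group by status; take MAX of the expression per group.
  failed: ids {12, 18, 19, 29, 30, 37} → MAX(qty + amount)=283
  open: ids {1, 22, 33} → MAX(qty + amount)=189
  pending: ids {8, 14, 28, 39} → MAX(qty + amount)=301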